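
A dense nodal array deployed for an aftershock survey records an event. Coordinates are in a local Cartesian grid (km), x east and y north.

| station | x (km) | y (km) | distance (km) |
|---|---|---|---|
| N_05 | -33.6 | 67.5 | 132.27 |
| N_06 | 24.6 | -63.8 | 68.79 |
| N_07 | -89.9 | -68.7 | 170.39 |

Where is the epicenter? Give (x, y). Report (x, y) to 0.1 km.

Circle about each station: (x + 33.6)² + (y − 67.5)² = 132.27²; (x − 24.6)² + (y + 63.8)² = 68.79²; (x + 89.9)² + (y + 68.7)² = 170.39².
Subtracting pairs of circle equations eliminates x²+y² and gives linear equations (the radical axes):
116.4 x − 262.6 y = 11753.68
-112.6 x − 272.4 y = -4420.91
Solving the 2×2 system: x ≈ 71.2, y ≈ -13.2 km.

71.2 km east, -13.2 km north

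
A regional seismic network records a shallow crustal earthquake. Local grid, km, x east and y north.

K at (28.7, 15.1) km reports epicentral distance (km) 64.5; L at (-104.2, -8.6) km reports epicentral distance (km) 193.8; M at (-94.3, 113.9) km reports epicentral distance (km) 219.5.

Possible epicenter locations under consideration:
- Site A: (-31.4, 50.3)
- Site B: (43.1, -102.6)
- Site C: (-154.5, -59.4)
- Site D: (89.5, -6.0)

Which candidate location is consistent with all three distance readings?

For each candidate, compare |candidate − station| to the reported distance:
Site A: residuals K 5.1, L 100.2, M 130.0 → max 130.0 km
Site B: residuals K 54.1, L 19.1, M 36.9 → max 54.1 km
Site C: residuals K 133.3, L 122.3, M 36.0 → max 133.3 km
Site D: residuals K 0.1, L 0.1, M 0.0 → max 0.1 km
Only Site D has all residuals ≈ 0.

Site D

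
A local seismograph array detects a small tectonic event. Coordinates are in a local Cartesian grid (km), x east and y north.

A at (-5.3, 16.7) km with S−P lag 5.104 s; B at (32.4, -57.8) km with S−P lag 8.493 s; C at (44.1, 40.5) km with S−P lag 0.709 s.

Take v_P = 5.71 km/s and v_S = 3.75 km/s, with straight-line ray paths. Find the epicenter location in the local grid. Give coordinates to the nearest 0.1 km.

Distance from S−P lag: d = Δt · v_P v_S / (v_P − v_S) = Δt · (5.71·3.75)/(5.71−3.75) ≈ 10.9247·Δt.
So d_A = 55.76, d_B = 92.78, d_C = 7.75 km.
Circle about each station: (x + 5.3)² + (y − 16.7)² = 55.76²; (x − 32.4)² + (y + 57.8)² = 92.78²; (x − 44.1)² + (y − 40.5)² = 7.75².
Subtracting the A equation from the B and C equations removes the quadratic terms:
75.4 x − 149.0 y = -1415.33
98.8 x + 47.6 y = 6327.20
Solving the 2×2 system: x ≈ 47.8, y ≈ 33.7 km.

x ≈ 47.8 km, y ≈ 33.7 km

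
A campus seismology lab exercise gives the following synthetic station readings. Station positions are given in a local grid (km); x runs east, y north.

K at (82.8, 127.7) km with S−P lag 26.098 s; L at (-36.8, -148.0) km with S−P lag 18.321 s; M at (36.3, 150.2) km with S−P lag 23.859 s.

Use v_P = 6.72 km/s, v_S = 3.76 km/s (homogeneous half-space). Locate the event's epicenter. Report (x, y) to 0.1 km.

Distance from S−P lag: d = Δt · v_P v_S / (v_P − v_S) = Δt · (6.72·3.76)/(6.72−3.76) ≈ 8.5362·Δt.
So d_K = 222.78, d_L = 156.39, d_M = 203.67 km.
Circle about each station: (x − 82.8)² + (y − 127.7)² = 222.78²; (x + 36.8)² + (y + 148.0)² = 156.39²; (x − 36.3)² + (y − 150.2)² = 203.67².
Subtracting the K equation from the L and M equations removes the quadratic terms:
-239.2 x − 551.4 y = 25268.21
-93.0 x + 45.0 y = 8864.06
Solving the 2×2 system: x ≈ -97.1, y ≈ -3.7 km.

x ≈ -97.1 km, y ≈ -3.7 km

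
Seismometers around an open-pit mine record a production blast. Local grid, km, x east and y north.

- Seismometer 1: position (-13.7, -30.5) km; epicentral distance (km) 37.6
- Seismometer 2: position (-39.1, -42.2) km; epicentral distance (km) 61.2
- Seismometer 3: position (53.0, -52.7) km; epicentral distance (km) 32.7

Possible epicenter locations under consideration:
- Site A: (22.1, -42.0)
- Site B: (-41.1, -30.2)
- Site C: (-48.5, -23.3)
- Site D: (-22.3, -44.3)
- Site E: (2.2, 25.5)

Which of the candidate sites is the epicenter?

For each candidate, compare |candidate − station| to the reported distance:
Site A: residuals Seismometer 1 0.0, Seismometer 2 0.0, Seismometer 3 0.0 → max 0.0 km
Site B: residuals Seismometer 1 10.2, Seismometer 2 49.0, Seismometer 3 64.1 → max 64.1 km
Site C: residuals Seismometer 1 2.1, Seismometer 2 40.1, Seismometer 3 73.0 → max 73.0 km
Site D: residuals Seismometer 1 21.3, Seismometer 2 44.3, Seismometer 3 43.1 → max 44.3 km
Site E: residuals Seismometer 1 20.6, Seismometer 2 18.1, Seismometer 3 60.6 → max 60.6 km
Only Site A has all residuals ≈ 0.

Site A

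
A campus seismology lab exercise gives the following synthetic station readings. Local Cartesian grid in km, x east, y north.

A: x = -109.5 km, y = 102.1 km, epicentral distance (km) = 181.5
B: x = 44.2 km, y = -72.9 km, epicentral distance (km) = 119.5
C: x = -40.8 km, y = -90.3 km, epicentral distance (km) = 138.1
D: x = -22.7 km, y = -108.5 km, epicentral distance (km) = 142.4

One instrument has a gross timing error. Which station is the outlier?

B

Solve using three stations at a time. Using A, C, D (subtract circle equations pairwise → linear system) gives (x, y) ≈ (49.2, 14.3).
Distances from that point to each station vs reported:
  A: calculated 181.4 vs reported 181.5 → residual 0.1 km
  B: calculated 87.3 vs reported 119.5 → residual 32.2 km
  C: calculated 138.0 vs reported 138.1 → residual 0.1 km
  D: calculated 142.3 vs reported 142.4 → residual 0.1 km
A, C, D are mutually consistent (residuals ≈ 0); B is off by 32.2 km.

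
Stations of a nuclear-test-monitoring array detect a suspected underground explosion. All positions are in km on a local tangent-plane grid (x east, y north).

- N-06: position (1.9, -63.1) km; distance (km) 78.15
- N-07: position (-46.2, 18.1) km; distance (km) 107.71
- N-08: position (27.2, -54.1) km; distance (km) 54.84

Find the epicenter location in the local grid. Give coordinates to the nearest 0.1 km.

x ≈ 58.1 km, y ≈ -8.8 km

Circle about each station: (x − 1.9)² + (y + 63.1)² = 78.15²; (x + 46.2)² + (y − 18.1)² = 107.71²; (x − 27.2)² + (y + 54.1)² = 54.84².
Subtracting pairs of circle equations eliminates x²+y² and gives linear equations (the radical axes):
-96.2 x + 162.4 y = -7017.19
50.6 x + 18.0 y = 2781.43
Solving the 2×2 system: x ≈ 58.1, y ≈ -8.8 km.
Check against N-06 (with the unrounded x, y): √((x − 1.9)²+(y + 63.1)²) = 78.15 ≈ 78.15 km. ✓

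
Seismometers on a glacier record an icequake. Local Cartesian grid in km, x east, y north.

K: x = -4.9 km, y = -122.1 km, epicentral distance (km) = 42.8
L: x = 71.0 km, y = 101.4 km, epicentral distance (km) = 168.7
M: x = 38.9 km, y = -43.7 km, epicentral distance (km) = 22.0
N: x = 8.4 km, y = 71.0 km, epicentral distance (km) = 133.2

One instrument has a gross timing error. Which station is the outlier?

K

Solve using three stations at a time. Using L, M, N (subtract circle equations pairwise → linear system) gives (x, y) ≈ (25.6, -61.1).
Distances from that point to each station vs reported:
  K: calculated 68.2 vs reported 42.8 → residual 25.4 km
  L: calculated 168.7 vs reported 168.7 → residual 0.0 km
  M: calculated 21.9 vs reported 22.0 → residual 0.1 km
  N: calculated 133.2 vs reported 133.2 → residual 0.0 km
L, M, N are mutually consistent (residuals ≈ 0); K is off by 25.4 km.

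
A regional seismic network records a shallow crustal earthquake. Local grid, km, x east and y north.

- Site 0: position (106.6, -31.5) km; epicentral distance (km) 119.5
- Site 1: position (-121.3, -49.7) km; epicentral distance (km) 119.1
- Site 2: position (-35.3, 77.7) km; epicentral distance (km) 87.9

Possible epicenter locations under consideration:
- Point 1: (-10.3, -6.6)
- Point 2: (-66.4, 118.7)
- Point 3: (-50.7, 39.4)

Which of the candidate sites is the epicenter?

For each candidate, compare |candidate − station| to the reported distance:
Point 1: residuals Site 0 0.0, Site 1 0.0, Site 2 0.0 → max 0.0 km
Point 2: residuals Site 0 109.6, Site 1 58.0, Site 2 36.4 → max 109.6 km
Point 3: residuals Site 0 53.0, Site 1 5.4, Site 2 46.6 → max 53.0 km
Only Point 1 has all residuals ≈ 0.

Point 1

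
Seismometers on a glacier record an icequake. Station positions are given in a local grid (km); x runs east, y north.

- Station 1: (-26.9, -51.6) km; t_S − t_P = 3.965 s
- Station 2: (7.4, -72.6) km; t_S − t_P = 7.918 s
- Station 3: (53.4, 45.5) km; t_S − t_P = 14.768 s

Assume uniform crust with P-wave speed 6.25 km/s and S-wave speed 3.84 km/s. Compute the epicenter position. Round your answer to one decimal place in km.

Distance from S−P lag: d = Δt · v_P v_S / (v_P − v_S) = Δt · (6.25·3.84)/(6.25−3.84) ≈ 9.9585·Δt.
So d_Station 1 = 39.49, d_Station 2 = 78.85, d_Station 3 = 147.07 km.
Circle about each station: (x + 26.9)² + (y + 51.6)² = 39.49²; (x − 7.4)² + (y + 72.6)² = 78.85²; (x − 53.4)² + (y − 45.5)² = 147.07².
Subtracting the Station 1 equation from the Station 2 and Station 3 equations removes the quadratic terms:
68.6 x − 42.0 y = -2718.51
160.6 x + 194.2 y = -18534.48
Solving the 2×2 system: x ≈ -65.1, y ≈ -41.6 km.
Check against Station 1 (with the unrounded x, y): √((x + 26.9)²+(y + 51.6)²) = 39.49 ≈ 39.49 km. ✓

-65.1 km east, -41.6 km north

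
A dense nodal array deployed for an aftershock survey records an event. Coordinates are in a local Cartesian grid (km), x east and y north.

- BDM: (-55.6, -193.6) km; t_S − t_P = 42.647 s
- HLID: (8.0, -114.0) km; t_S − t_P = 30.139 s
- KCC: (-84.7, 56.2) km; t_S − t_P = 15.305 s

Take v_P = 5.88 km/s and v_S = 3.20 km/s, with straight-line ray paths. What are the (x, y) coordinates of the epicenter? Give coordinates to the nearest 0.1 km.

Distance from S−P lag: d = Δt · v_P v_S / (v_P − v_S) = Δt · (5.88·3.20)/(5.88−3.20) ≈ 7.0209·Δt.
So d_BDM = 299.42, d_HLID = 211.60, d_KCC = 107.45 km.
Circle about each station: (x + 55.6)² + (y + 193.6)² = 299.42²; (x − 8.0)² + (y + 114.0)² = 211.60²; (x + 84.7)² + (y − 56.2)² = 107.45².
Subtracting the BDM equation from the HLID and KCC equations removes the quadratic terms:
127.2 x + 159.2 y = 17365.46
-58.2 x + 499.6 y = 47867.04
Solving the 2×2 system: x ≈ 14.5, y ≈ 97.5 km.

(14.5, 97.5)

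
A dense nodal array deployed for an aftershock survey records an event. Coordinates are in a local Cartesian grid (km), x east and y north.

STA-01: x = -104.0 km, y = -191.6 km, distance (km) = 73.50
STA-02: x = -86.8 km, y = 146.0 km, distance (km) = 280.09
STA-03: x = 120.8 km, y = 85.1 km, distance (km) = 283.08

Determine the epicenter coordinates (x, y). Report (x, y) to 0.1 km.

Circle about each station: (x + 104.0)² + (y + 191.6)² = 73.50²; (x + 86.8)² + (y − 146.0)² = 280.09²; (x − 120.8)² + (y − 85.1)² = 283.08².
Subtracting the STA-01 equation from the STA-02 and STA-03 equations removes the quadratic terms:
34.4 x + 675.2 y = -91724.48
449.6 x + 553.4 y = -100423.95
Solving the 2×2 system: x ≈ -59.9, y ≈ -132.8 km.

(-59.9, -132.8)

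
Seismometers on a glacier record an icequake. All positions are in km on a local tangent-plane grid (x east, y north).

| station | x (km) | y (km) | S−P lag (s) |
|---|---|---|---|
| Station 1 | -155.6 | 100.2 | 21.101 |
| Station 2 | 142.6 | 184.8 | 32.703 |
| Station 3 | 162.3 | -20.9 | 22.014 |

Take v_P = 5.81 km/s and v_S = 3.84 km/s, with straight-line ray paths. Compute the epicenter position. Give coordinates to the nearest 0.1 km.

Distance from S−P lag: d = Δt · v_P v_S / (v_P − v_S) = Δt · (5.81·3.84)/(5.81−3.84) ≈ 11.3251·Δt.
So d_Station 1 = 238.97, d_Station 2 = 370.36, d_Station 3 = 249.31 km.
Circle about each station: (x + 155.6)² + (y − 100.2)² = 238.97²; (x − 142.6)² + (y − 184.8)² = 370.36²; (x − 162.3)² + (y + 20.9)² = 249.31².
Subtracting the Station 1 equation from the Station 2 and Station 3 equations removes the quadratic terms:
596.4 x + 169.2 y = -59825.47
635.8 x − 242.2 y = -12522.12
Solving the 2×2 system: x ≈ -65.9, y ≈ -121.3 km.
Check against Station 1 (with the unrounded x, y): √((x + 155.6)²+(y − 100.2)²) = 238.97 ≈ 238.97 km. ✓

(-65.9, -121.3)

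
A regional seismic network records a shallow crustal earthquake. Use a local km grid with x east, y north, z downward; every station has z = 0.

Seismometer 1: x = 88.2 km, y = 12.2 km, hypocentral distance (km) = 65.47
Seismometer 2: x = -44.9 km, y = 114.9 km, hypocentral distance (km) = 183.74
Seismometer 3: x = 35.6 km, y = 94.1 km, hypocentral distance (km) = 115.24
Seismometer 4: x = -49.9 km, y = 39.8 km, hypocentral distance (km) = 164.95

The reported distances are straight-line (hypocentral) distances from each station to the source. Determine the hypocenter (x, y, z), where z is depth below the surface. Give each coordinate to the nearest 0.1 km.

(101.7, 23.8, 63.0)

Each station gives a sphere (x−x_i)² + (y−y_i)² + z² = d_i² (stations at z=0).
Subtracting the Seismometer 1 sphere from Seismometer 2 and Seismometer 3: z² cancels, leaving linear equations in x and y:
-266.2 x + 205.4 y = -22184.13
-105.2 x + 163.8 y = -6799.85
Solving: x ≈ 101.706, y ≈ 23.807 km (keep extra digits for the depth step; rounded: 101.7, 23.8).
Then from the Seismometer 1 sphere: z² = 65.47² − (x − 88.2)² − (y − 12.2)² with x = 101.706, y = 23.807, so z ≈ 63.001 ≈ 63.0 km.
Check against Seismometer 4 (with the unrounded solution): distance 164.95 ≈ 164.95 km. ✓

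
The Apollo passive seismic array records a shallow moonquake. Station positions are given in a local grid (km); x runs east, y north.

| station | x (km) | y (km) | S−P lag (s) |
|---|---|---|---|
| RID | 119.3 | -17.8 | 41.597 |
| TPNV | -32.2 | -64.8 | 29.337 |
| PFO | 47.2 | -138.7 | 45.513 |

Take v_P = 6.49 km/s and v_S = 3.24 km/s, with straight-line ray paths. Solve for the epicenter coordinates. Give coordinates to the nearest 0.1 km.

-121.3 km east, 102.8 km north

Distance from S−P lag: d = Δt · v_P v_S / (v_P − v_S) = Δt · (6.49·3.24)/(6.49−3.24) ≈ 6.4700·Δt.
So d_RID = 269.13, d_TPNV = 189.81, d_PFO = 294.47 km.
Circle about each station: (x − 119.3)² + (y + 17.8)² = 269.13²; (x + 32.2)² + (y + 64.8)² = 189.81²; (x − 47.2)² + (y + 138.7)² = 294.47².
Subtracting the RID equation from the TPNV and PFO equations removes the quadratic terms:
-303.0 x − 94.0 y = 27089.67
-144.2 x − 241.8 y = -7365.42
Solving the 2×2 system: x ≈ -121.3, y ≈ 102.8 km.
Check against RID (with the unrounded x, y): √((x − 119.3)²+(y + 17.8)²) = 269.13 ≈ 269.13 km. ✓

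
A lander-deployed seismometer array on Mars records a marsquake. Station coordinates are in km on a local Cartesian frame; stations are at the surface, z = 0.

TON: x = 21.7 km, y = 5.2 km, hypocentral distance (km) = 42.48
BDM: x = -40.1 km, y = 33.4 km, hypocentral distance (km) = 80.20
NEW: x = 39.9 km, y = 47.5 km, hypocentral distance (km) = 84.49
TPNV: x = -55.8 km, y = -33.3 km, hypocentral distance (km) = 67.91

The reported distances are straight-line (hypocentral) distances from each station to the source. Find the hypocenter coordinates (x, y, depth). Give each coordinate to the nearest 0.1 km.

Each station gives a sphere (x−x_i)² + (y−y_i)² + z² = d_i² (stations at z=0).
Subtracting the TON sphere from BDM and NEW: z² cancels, leaving linear equations in x and y:
-123.6 x + 56.4 y = -2401.85
36.4 x + 84.6 y = -1983.68
Solving: x ≈ 7.300, y ≈ -26.589 km (keep extra digits for the depth step; rounded: 7.3, -26.6).
Then from the TON sphere: z² = 42.48² − (x − 21.7)² − (y − 5.2)² with x = 7.300, y = -26.589, so z ≈ 24.221 ≈ 24.2 km.

(7.3, -26.6, 24.2)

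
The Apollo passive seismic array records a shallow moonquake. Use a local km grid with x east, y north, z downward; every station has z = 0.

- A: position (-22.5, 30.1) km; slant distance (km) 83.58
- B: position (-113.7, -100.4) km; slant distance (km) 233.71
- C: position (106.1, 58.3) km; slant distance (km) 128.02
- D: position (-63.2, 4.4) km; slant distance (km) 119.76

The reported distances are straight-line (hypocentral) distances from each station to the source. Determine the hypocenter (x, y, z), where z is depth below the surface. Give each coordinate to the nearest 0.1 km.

Each station gives a sphere (x−x_i)² + (y−y_i)² + z² = d_i² (stations at z=0).
Subtracting the A sphere from B and C: z² cancels, leaving linear equations in x and y:
-182.4 x − 261.0 y = -26039.16
257.2 x + 56.4 y = 3840.34
Solving: x ≈ -8.203, y ≈ 105.500 km (keep extra digits for the depth step; rounded: -8.2, 105.5).
Then from the A sphere: z² = 83.58² − (x + 22.5)² − (y − 30.1)² with x = -8.203, y = 105.500, so z ≈ 33.107 ≈ 33.1 km.

x ≈ -8.2 km, y ≈ 105.5 km, depth ≈ 33.1 km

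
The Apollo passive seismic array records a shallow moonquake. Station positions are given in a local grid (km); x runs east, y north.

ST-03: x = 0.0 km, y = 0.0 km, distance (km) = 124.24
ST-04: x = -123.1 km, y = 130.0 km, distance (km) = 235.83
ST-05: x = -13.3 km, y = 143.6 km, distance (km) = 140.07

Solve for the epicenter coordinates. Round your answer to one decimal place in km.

x ≈ 104.3 km, y ≈ 67.5 km

Circle about each station: x² + y² = 124.24²; (x + 123.1)² + (y − 130.0)² = 235.83²; (x + 13.3)² + (y − 143.6)² = 140.07².
Subtracting the ST-03 equation from the ST-04 and ST-05 equations removes the quadratic terms:
-246.2 x + 260.0 y = -8126.60
-26.6 x + 287.2 y = 16613.82
Solving the 2×2 system: x ≈ 104.3, y ≈ 67.5 km.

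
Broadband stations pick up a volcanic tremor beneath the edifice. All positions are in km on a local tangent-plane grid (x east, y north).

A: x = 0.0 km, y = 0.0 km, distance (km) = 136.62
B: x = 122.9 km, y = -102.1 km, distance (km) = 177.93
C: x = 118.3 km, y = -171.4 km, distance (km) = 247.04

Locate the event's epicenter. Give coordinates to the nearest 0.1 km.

113.8 km east, 75.6 km north

Circle about each station: x² + y² = 136.62²; (x − 122.9)² + (y + 102.1)² = 177.93²; (x − 118.3)² + (y + 171.4)² = 247.04².
Subtracting the A equation from the B and C equations removes the quadratic terms:
245.8 x − 204.2 y = 12534.76
236.6 x − 342.8 y = 1009.11
Solving the 2×2 system: x ≈ 113.8, y ≈ 75.6 km.
Check against A (with the unrounded x, y): √(x²+y²) = 136.63 ≈ 136.62 km. ✓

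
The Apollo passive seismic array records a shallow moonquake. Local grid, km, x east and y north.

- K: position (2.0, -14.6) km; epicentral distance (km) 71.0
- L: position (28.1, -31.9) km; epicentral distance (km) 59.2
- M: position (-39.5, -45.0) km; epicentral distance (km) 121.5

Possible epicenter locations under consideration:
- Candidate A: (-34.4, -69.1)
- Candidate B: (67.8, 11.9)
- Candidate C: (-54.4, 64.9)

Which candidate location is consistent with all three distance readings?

For each candidate, compare |candidate − station| to the reported distance:
Candidate A: residuals K 5.5, L 13.5, M 96.9 → max 96.9 km
Candidate B: residuals K 0.1, L 0.1, M 0.0 → max 0.1 km
Candidate C: residuals K 26.5, L 68.0, M 10.6 → max 68.0 km
Only Candidate B has all residuals ≈ 0.

Candidate B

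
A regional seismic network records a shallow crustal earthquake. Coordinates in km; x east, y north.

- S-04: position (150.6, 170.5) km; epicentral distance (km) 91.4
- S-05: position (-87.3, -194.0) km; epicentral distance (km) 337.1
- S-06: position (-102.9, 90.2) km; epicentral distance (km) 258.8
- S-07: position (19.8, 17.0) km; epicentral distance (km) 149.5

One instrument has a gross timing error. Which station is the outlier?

S-05

Solve using three stations at a time. Using S-04, S-06, S-07 (subtract circle equations pairwise → linear system) gives (x, y) ≈ (155.6, 79.3).
Distances from that point to each station vs reported:
  S-04: calculated 91.3 vs reported 91.4 → residual 0.1 km
  S-05: calculated 365.7 vs reported 337.1 → residual 28.6 km
  S-06: calculated 258.8 vs reported 258.8 → residual 0.0 km
  S-07: calculated 149.5 vs reported 149.5 → residual 0.0 km
S-04, S-06, S-07 are mutually consistent (residuals ≈ 0); S-05 is off by 28.6 km.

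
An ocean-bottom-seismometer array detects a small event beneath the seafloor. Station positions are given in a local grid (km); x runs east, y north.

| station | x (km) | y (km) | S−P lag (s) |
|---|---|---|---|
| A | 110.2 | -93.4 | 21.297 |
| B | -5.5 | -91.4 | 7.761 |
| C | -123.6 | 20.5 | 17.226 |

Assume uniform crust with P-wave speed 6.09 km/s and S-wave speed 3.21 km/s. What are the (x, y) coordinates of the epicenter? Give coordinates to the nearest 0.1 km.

(-25.1, -42.5)

Distance from S−P lag: d = Δt · v_P v_S / (v_P − v_S) = Δt · (6.09·3.21)/(6.09−3.21) ≈ 6.7878·Δt.
So d_A = 144.56, d_B = 52.68, d_C = 116.93 km.
Circle about each station: (x − 110.2)² + (y + 93.4)² = 144.56²; (x + 5.5)² + (y + 91.4)² = 52.68²; (x + 123.6)² + (y − 20.5)² = 116.93².
Subtracting the A equation from the B and C equations removes the quadratic terms:
-231.4 x + 4.0 y = 5639.02
-467.6 x + 227.8 y = 2054.58
Solving the 2×2 system: x ≈ -25.1, y ≈ -42.5 km.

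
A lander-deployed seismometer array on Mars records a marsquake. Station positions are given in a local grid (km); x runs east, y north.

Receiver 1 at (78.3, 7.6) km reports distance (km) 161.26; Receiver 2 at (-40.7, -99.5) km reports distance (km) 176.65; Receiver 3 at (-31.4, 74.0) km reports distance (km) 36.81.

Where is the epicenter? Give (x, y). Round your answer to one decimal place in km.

Circle about each station: (x − 78.3)² + (y − 7.6)² = 161.26²; (x + 40.7)² + (y + 99.5)² = 176.65²; (x + 31.4)² + (y − 74.0)² = 36.81².
Subtracting the Receiver 1 equation from the Receiver 2 and Receiver 3 equations removes the quadratic terms:
-238.0 x − 214.2 y = 167.66
-219.4 x + 132.8 y = 24923.12
Solving the 2×2 system: x ≈ -68.2, y ≈ 75.0 km.

-68.2 km east, 75.0 km north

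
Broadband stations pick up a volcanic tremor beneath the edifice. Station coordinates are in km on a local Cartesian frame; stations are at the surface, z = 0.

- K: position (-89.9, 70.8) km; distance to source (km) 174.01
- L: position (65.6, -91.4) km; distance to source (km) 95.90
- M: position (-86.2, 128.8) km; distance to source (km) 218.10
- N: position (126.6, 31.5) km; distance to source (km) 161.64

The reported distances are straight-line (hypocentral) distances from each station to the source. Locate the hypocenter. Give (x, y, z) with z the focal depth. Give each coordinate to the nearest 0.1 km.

Each station gives a sphere (x−x_i)² + (y−y_i)² + z² = d_i² (stations at z=0).
Subtracting the K sphere from L and M: z² cancels, leaving linear equations in x and y:
311.0 x − 324.4 y = 20645.34
7.4 x + 116.0 y = -6362.90
Solving: x ≈ 8.596, y ≈ -55.401 km (keep extra digits for the depth step; rounded: 8.6, -55.4).
Then from the K sphere: z² = 174.01² − (x + 89.9)² − (y − 70.8)² with x = 8.596, y = -55.401, so z ≈ 68.201 ≈ 68.2 km.
Check against N (with the unrounded solution): distance 161.64 ≈ 161.64 km. ✓

x ≈ 8.6 km, y ≈ -55.4 km, depth ≈ 68.2 km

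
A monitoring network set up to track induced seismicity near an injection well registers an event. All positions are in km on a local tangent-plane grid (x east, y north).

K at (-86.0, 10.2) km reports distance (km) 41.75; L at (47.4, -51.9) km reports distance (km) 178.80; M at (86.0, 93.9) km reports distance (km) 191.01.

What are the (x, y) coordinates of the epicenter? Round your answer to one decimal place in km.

x ≈ -99.8 km, y ≈ 49.6 km

Circle about each station: (x + 86.0)² + (y − 10.2)² = 41.75²; (x − 47.4)² + (y + 51.9)² = 178.80²; (x − 86.0)² + (y − 93.9)² = 191.01².
Subtracting the K equation from the L and M equations removes the quadratic terms:
266.8 x − 124.2 y = -32786.05
344.0 x + 167.4 y = -26028.59
Solving the 2×2 system: x ≈ -99.8, y ≈ 49.6 km.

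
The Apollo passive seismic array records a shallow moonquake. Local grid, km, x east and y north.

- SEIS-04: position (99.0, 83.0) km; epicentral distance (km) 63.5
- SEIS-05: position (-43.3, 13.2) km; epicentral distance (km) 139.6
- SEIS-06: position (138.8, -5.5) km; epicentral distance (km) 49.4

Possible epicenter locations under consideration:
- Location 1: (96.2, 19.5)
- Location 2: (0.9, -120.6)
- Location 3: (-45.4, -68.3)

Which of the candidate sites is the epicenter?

Location 1

For each candidate, compare |candidate − station| to the reported distance:
Location 1: residuals SEIS-04 0.1, SEIS-05 0.0, SEIS-06 0.0 → max 0.1 km
Location 2: residuals SEIS-04 162.5, SEIS-05 1.3, SEIS-06 130.2 → max 162.5 km
Location 3: residuals SEIS-04 145.6, SEIS-05 58.1, SEIS-06 145.2 → max 145.6 km
Only Location 1 has all residuals ≈ 0.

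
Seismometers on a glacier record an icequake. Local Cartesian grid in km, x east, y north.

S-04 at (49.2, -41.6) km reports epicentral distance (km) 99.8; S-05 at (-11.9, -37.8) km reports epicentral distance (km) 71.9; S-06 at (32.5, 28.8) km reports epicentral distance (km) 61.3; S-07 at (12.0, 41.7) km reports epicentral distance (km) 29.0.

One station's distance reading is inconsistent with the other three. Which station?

S-06

Solve using three stations at a time. Using S-04, S-05, S-07 (subtract circle equations pairwise → linear system) gives (x, y) ≈ (-16.0, 34.0).
Distances from that point to each station vs reported:
  S-04: calculated 99.8 vs reported 99.8 → residual 0.0 km
  S-05: calculated 71.9 vs reported 71.9 → residual 0.0 km
  S-06: calculated 48.7 vs reported 61.3 → residual 12.6 km
  S-07: calculated 29.0 vs reported 29.0 → residual 0.0 km
S-04, S-05, S-07 are mutually consistent (residuals ≈ 0); S-06 is off by 12.6 km.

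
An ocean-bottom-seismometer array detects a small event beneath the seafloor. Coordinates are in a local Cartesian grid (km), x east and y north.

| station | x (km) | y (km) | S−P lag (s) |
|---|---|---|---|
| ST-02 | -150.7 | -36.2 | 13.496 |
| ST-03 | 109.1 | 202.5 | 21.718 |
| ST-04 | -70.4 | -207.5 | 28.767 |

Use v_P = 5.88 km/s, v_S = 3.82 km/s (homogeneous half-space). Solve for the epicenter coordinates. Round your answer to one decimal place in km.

x ≈ -106.3 km, y ≈ 104.1 km

Distance from S−P lag: d = Δt · v_P v_S / (v_P − v_S) = Δt · (5.88·3.82)/(5.88−3.82) ≈ 10.9037·Δt.
So d_ST-02 = 147.16, d_ST-03 = 236.81, d_ST-04 = 313.67 km.
Circle about each station: (x + 150.7)² + (y + 36.2)² = 147.16²; (x − 109.1)² + (y − 202.5)² = 236.81²; (x + 70.4)² + (y + 207.5)² = 313.67².
Subtracting pairs of circle equations eliminates x²+y² and gives linear equations (the radical axes):
519.6 x + 477.4 y = -5534.78
160.6 x − 342.6 y = -52741.32
Solving the 2×2 system: x ≈ -106.3, y ≈ 104.1 km.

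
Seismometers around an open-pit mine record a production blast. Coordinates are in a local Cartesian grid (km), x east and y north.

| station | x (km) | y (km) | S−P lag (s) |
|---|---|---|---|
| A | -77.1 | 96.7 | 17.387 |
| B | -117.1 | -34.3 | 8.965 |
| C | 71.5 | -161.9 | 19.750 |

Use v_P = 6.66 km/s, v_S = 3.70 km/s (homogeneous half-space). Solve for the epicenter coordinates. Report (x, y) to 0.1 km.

Distance from S−P lag: d = Δt · v_P v_S / (v_P − v_S) = Δt · (6.66·3.70)/(6.66−3.70) ≈ 8.3250·Δt.
So d_A = 144.75, d_B = 74.63, d_C = 164.42 km.
Circle about each station: (x + 77.1)² + (y − 96.7)² = 144.75²; (x + 117.1)² + (y + 34.3)² = 74.63²; (x − 71.5)² + (y + 161.9)² = 164.42².
Subtracting pairs of circle equations eliminates x²+y² and gives linear equations (the radical axes):
-80.0 x − 262.0 y = 14976.53
297.2 x − 517.2 y = 9947.19
Solving the 2×2 system: x ≈ -43.1, y ≈ -44.0 km.

-43.1 km east, -44.0 km north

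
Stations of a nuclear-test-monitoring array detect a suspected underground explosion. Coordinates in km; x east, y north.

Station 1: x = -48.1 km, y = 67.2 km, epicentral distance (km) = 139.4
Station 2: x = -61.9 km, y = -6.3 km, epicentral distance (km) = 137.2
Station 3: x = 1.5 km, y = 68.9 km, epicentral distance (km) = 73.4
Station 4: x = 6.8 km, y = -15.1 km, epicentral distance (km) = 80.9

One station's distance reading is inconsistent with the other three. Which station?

Solve using three stations at a time. Using Station 2, Station 3, Station 4 (subtract circle equations pairwise → linear system) gives (x, y) ≈ (68.0, 37.8).
Distances from that point to each station vs reported:
  Station 1: calculated 119.8 vs reported 139.4 → residual 19.6 km
  Station 2: calculated 137.2 vs reported 137.2 → residual 0.0 km
  Station 3: calculated 73.4 vs reported 73.4 → residual 0.0 km
  Station 4: calculated 80.9 vs reported 80.9 → residual 0.0 km
Station 2, Station 3, Station 4 are mutually consistent (residuals ≈ 0); Station 1 is off by 19.6 km.

Station 1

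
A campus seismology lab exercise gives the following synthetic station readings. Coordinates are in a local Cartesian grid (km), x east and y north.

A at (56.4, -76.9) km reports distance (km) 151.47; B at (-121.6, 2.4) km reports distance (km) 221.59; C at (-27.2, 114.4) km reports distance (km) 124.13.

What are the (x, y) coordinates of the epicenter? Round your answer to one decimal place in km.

x ≈ 89.1 km, y ≈ 71.0 km

Circle about each station: (x − 56.4)² + (y + 76.9)² = 151.47²; (x + 121.6)² + (y − 2.4)² = 221.59²; (x + 27.2)² + (y − 114.4)² = 124.13².
Subtracting pairs of circle equations eliminates x²+y² and gives linear equations (the radical axes):
-356.0 x + 158.6 y = -20461.22
-167.2 x + 382.6 y = 12267.53
Solving the 2×2 system: x ≈ 89.1, y ≈ 71.0 km.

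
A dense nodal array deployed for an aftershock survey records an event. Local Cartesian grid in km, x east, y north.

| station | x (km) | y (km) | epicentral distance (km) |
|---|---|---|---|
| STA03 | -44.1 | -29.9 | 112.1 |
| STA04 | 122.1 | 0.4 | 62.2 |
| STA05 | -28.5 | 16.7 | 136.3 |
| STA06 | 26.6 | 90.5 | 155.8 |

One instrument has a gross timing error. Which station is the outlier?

Solve using three stations at a time. Using STA04, STA05, STA06 (subtract circle equations pairwise → linear system) gives (x, y) ≈ (89.1, -52.2).
Distances from that point to each station vs reported:
  STA03: calculated 135.0 vs reported 112.1 → residual 22.9 km
  STA04: calculated 62.1 vs reported 62.2 → residual 0.1 km
  STA05: calculated 136.3 vs reported 136.3 → residual 0.0 km
  STA06: calculated 155.8 vs reported 155.8 → residual 0.0 km
STA04, STA05, STA06 are mutually consistent (residuals ≈ 0); STA03 is off by 22.9 km.

STA03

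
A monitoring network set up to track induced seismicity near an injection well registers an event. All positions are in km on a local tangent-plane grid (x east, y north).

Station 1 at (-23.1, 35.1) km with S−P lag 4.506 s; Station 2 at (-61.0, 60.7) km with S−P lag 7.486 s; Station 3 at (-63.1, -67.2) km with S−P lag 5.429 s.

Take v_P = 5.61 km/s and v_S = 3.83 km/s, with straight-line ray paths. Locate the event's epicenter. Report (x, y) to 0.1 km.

-18.6 km east, -19.1 km north

Distance from S−P lag: d = Δt · v_P v_S / (v_P − v_S) = Δt · (5.61·3.83)/(5.61−3.83) ≈ 12.0710·Δt.
So d_Station 1 = 54.39, d_Station 2 = 90.36, d_Station 3 = 65.53 km.
Circle about each station: (x + 23.1)² + (y − 35.1)² = 54.39²; (x + 61.0)² + (y − 60.7)² = 90.36²; (x + 63.1)² + (y + 67.2)² = 65.53².
Subtracting pairs of circle equations eliminates x²+y² and gives linear equations (the radical axes):
-75.8 x + 51.2 y = 433.21
-80.0 x − 204.6 y = 5395.92
Solving the 2×2 system: x ≈ -18.6, y ≈ -19.1 km.
Check against Station 1 (with the unrounded x, y): √((x + 23.1)²+(y − 35.1)²) = 54.38 ≈ 54.39 km. ✓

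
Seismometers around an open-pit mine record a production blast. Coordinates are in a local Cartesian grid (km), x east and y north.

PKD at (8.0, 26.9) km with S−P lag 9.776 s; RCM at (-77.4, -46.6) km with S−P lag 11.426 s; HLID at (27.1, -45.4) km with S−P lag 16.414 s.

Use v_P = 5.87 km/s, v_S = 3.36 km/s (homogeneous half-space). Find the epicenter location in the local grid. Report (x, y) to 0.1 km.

Distance from S−P lag: d = Δt · v_P v_S / (v_P − v_S) = Δt · (5.87·3.36)/(5.87−3.36) ≈ 7.8578·Δt.
So d_PKD = 76.82, d_RCM = 89.78, d_HLID = 128.98 km.
Circle about each station: (x − 8.0)² + (y − 26.9)² = 76.82²; (x + 77.4)² + (y + 46.6)² = 89.78²; (x − 27.1)² + (y + 45.4)² = 128.98².
Subtracting pairs of circle equations eliminates x²+y² and gives linear equations (the radical axes):
-170.8 x − 147.0 y = 5215.57
38.2 x − 144.6 y = -8726.57
Solving the 2×2 system: x ≈ -67.2, y ≈ 42.6 km.

x ≈ -67.2 km, y ≈ 42.6 km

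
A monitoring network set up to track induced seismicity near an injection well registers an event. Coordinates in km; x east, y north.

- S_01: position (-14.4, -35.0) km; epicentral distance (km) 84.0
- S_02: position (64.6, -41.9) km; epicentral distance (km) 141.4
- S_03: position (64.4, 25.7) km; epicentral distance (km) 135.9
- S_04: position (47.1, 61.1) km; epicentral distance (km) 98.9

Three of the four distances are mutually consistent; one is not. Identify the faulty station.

S_03

Solve using three stations at a time. Using S_01, S_02, S_04 (subtract circle equations pairwise → linear system) gives (x, y) ≈ (-49.8, 41.2).
Distances from that point to each station vs reported:
  S_01: calculated 84.1 vs reported 84.0 → residual 0.1 km
  S_02: calculated 141.4 vs reported 141.4 → residual 0.0 km
  S_03: calculated 115.3 vs reported 135.9 → residual 20.6 km
  S_04: calculated 98.9 vs reported 98.9 → residual 0.0 km
S_01, S_02, S_04 are mutually consistent (residuals ≈ 0); S_03 is off by 20.6 km.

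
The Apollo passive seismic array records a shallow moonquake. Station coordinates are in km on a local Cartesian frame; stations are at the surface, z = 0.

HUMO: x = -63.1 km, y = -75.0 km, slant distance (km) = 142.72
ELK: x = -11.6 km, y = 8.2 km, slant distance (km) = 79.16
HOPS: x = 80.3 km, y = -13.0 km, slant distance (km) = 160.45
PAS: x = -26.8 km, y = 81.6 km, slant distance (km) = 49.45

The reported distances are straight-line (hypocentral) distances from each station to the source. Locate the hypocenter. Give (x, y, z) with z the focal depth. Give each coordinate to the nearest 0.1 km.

Each station gives a sphere (x−x_i)² + (y−y_i)² + z² = d_i² (stations at z=0).
Subtracting the HUMO sphere from ELK and HOPS: z² cancels, leaving linear equations in x and y:
103.0 x + 166.4 y = 4697.88
286.8 x + 124.0 y = -8364.72
Solving: x ≈ -56.490, y ≈ 63.200 km (keep extra digits for the depth step; rounded: -56.5, 63.2).
Then from the HUMO sphere: z² = 142.72² − (x + 63.1)² − (y + 75.0)² with x = -56.490, y = 63.200, so z ≈ 35.015 ≈ 35.0 km.

(-56.5, 63.2, 35.0)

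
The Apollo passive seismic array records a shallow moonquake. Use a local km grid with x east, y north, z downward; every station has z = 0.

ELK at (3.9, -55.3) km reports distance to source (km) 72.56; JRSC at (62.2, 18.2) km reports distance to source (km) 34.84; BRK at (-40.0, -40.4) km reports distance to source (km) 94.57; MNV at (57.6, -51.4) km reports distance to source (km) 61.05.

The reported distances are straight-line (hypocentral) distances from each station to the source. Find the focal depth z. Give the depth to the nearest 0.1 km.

Each station gives a sphere (x−x_i)² + (y−y_i)² + z² = d_i² (stations at z=0).
Subtracting the ELK sphere from JRSC and BRK: z² cancels, leaving linear equations in x and y:
116.6 x + 147.0 y = 5177.91
-87.8 x + 29.8 y = -3519.67
Solving: x ≈ 41.004, y ≈ 2.700 km (keep extra digits for the depth step; rounded: 41.0, 2.7).
Then from the ELK sphere: z² = 72.56² − (x − 3.9)² − (y + 55.3)² with x = 41.004, y = 2.700, so z ≈ 22.896 ≈ 22.9 km.

z ≈ 22.9 km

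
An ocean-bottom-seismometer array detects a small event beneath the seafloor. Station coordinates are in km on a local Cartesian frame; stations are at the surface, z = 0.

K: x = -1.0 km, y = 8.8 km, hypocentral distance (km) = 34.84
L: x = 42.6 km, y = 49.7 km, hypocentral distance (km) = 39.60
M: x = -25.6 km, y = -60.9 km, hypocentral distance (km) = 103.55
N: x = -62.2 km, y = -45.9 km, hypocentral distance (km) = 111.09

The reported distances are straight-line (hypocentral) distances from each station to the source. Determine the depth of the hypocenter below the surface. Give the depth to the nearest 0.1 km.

z ≈ 20.8 km

Each station gives a sphere (x−x_i)² + (y−y_i)² + z² = d_i² (stations at z=0).
Subtracting the K sphere from L and M: z² cancels, leaving linear equations in x and y:
87.2 x + 81.8 y = 3852.08
-49.2 x − 139.4 y = -5223.05
Solving: x ≈ 13.496, y ≈ 32.705 km (keep extra digits for the depth step; rounded: 13.5, 32.7).
Then from the K sphere: z² = 34.84² − (x + 1.0)² − (y − 8.8)² with x = 13.496, y = 32.705, so z ≈ 20.790 ≈ 20.8 km.
Check against N (with the unrounded solution): distance 111.09 ≈ 111.09 km. ✓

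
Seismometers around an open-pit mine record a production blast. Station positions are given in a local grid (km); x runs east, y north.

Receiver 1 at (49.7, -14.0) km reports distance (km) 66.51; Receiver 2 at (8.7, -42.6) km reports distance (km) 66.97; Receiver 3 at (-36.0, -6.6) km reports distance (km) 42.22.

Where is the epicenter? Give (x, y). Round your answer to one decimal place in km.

-5.7 km east, 22.8 km north

Circle about each station: (x − 49.7)² + (y + 14.0)² = 66.51²; (x − 8.7)² + (y + 42.6)² = 66.97²; (x + 36.0)² + (y + 6.6)² = 42.22².
Subtracting pairs of circle equations eliminates x²+y² and gives linear equations (the radical axes):
-82.0 x − 57.2 y = -837.04
-171.4 x + 14.8 y = 1314.52
Solving the 2×2 system: x ≈ -5.7, y ≈ 22.8 km.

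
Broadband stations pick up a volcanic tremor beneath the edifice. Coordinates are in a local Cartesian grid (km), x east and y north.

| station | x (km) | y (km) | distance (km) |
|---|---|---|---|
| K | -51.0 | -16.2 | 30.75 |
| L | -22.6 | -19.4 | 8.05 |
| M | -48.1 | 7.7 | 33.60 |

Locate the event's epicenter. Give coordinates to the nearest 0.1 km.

Circle about each station: (x + 51.0)² + (y + 16.2)² = 30.75²; (x + 22.6)² + (y + 19.4)² = 8.05²; (x + 48.1)² + (y − 7.7)² = 33.60².
Subtracting the K equation from the L and M equations removes the quadratic terms:
56.8 x − 6.4 y = -1095.56
5.8 x + 47.8 y = -673.94
Solving the 2×2 system: x ≈ -20.6, y ≈ -11.6 km.
Check against K (with the unrounded x, y): √((x + 51.0)²+(y + 16.2)²) = 30.75 ≈ 30.75 km. ✓

x ≈ -20.6 km, y ≈ -11.6 km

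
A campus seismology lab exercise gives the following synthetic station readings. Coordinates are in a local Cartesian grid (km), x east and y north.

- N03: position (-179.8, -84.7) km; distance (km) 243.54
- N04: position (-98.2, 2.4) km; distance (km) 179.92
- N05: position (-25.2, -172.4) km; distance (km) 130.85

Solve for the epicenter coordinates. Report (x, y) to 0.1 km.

63.6 km east, -76.3 km north

Circle about each station: (x + 179.8)² + (y + 84.7)² = 243.54²; (x + 98.2)² + (y − 2.4)² = 179.92²; (x + 25.2)² + (y + 172.4)² = 130.85².
Subtracting pairs of circle equations eliminates x²+y² and gives linear equations (the radical axes):
163.2 x + 174.2 y = -2912.60
309.2 x − 175.4 y = 33044.68
Solving the 2×2 system: x ≈ 63.6, y ≈ -76.3 km.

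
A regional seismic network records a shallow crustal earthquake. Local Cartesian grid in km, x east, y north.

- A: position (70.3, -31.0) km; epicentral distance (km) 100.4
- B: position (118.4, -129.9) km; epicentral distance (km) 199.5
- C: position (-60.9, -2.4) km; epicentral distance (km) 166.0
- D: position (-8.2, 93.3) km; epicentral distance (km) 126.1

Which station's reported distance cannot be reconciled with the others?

D

Solve using three stations at a time. Using A, B, C (subtract circle equations pairwise → linear system) gives (x, y) ≈ (89.7, 67.5).
Distances from that point to each station vs reported:
  A: calculated 100.4 vs reported 100.4 → residual 0.0 km
  B: calculated 199.5 vs reported 199.5 → residual 0.0 km
  C: calculated 166.0 vs reported 166.0 → residual 0.0 km
  D: calculated 101.2 vs reported 126.1 → residual 24.9 km
A, B, C are mutually consistent (residuals ≈ 0); D is off by 24.9 km.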